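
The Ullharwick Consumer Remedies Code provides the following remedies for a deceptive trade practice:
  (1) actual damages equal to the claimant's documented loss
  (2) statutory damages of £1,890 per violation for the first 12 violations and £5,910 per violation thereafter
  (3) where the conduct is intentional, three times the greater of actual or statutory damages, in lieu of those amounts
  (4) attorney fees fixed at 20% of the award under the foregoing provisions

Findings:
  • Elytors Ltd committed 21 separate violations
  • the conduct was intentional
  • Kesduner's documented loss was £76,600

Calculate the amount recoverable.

First 12 violations: 12 × £1,890 = £22,680
Remaining violations: (21 − 12) × £5,910 = £53,190
Statutory damages: £22,680 + £53,190 = £75,870
Greater of actual damages (£76,600) or statutory damages (£75,870): £76,600
Trebled: 3 × £76,600 = £229,800
Attorney fees: 20% of £229,800 = £45,960
Total recovery: £229,800 + £45,960 = £275,760

Total recovery: £275,760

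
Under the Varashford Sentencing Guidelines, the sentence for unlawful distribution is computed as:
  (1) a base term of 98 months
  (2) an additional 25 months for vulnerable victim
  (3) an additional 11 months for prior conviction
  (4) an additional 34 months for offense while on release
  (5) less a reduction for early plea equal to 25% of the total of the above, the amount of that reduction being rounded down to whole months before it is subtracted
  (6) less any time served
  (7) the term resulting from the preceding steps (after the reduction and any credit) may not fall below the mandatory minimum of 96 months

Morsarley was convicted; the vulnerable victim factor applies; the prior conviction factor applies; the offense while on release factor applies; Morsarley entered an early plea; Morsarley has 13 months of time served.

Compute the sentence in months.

113 months

Vulnerable victim enhancement: +25 months
Prior conviction enhancement: +11 months
Offense while on release enhancement: +34 months
Adjusted term: 98 months + 25 months + 11 months + 34 months = 168 months
Early plea reduction: 25% of 168 months = 42 months (rounded down)
After reduction: 168 − 42 = 126 months
Less time served: 126 months − 13 months = 113 months
Minimum 96 months: 113 months meets the minimum, no increase.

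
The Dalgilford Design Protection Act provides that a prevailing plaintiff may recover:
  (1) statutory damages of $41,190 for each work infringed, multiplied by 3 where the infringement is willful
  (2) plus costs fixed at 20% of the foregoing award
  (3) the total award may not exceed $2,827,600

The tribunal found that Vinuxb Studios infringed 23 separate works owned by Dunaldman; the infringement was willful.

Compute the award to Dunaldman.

$2,827,600

Statutory damages: 23 × $41,190 = $947,370
Trebled: 3 × $947,370 = $2,842,110
Costs: 20% of $2,842,110 = $568,422
Award plus costs: $2,842,110 + $568,422 = $3,410,532
Cap at $2,827,600: $3,410,532 exceeds the cap → $2,827,600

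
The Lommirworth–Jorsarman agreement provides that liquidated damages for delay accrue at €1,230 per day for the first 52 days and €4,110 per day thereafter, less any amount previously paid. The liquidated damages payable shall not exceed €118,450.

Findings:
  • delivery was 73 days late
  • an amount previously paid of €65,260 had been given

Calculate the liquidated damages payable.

€85,010

First 52 days: 52 × €1,230 = €63,960
Remaining days: (73 − 52) × €4,110 = €86,310
Accrued per-day damages: €63,960 + €86,310 = €150,270
Less amount previously paid: €150,270 − €65,260 = €85,010
Cap at €118,450: €85,010 is within the cap, no reduction.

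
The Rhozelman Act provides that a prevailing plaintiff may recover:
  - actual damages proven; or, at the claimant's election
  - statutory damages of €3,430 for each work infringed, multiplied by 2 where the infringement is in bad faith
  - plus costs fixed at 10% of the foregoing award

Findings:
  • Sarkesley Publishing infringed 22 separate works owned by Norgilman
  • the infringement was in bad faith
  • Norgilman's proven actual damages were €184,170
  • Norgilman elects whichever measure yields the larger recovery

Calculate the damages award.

Statutory damages: 22 × €3,430 = €75,460
Doubled: 2 × €75,460 = €150,920
Greater of actual damages (€184,170) or enhanced statutory damages (€150,920): €184,170
Costs: 10% of €184,170 = €18,417
Award plus costs: €184,170 + €18,417 = €202,587

€202,587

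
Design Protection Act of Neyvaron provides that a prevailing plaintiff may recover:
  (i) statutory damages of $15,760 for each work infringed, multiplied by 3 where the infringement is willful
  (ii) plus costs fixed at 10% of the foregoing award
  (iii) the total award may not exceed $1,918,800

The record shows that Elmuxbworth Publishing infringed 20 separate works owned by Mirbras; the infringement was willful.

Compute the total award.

Statutory damages: 20 × $15,760 = $315,200
Trebled: 3 × $315,200 = $945,600
Costs: 10% of $945,600 = $94,560
Award plus costs: $945,600 + $94,560 = $1,040,160
Cap at $1,918,800: $1,040,160 is within the cap, no reduction.

$1,040,160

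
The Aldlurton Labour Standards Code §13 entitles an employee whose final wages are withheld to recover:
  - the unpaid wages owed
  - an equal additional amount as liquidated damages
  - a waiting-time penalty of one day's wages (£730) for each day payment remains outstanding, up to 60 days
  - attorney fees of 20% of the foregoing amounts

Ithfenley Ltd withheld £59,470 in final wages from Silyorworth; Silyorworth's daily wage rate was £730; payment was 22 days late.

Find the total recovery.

Total award: £162,000

Liquidated damages (equal amount): £59,470
Penalty days: min(22, 60) = 22
Waiting-time penalty: 22 × £730 = £16,060
Subtotal: £59,470 + £59,470 + £16,060 = £135,000
Attorney fees: 20% of £135,000 = £27,000
Total award: £135,000 + £27,000 = £162,000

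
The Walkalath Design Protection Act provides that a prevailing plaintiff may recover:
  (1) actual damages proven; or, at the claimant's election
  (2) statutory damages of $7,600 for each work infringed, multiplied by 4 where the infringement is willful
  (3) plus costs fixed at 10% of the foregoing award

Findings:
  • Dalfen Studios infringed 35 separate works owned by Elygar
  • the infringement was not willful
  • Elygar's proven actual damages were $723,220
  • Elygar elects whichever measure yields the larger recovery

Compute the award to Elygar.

Award: $795,542

Statutory damages: 35 × $7,600 = $266,000
Infringement not willful: no ×4 enhancement.
Greater of actual damages ($723,220) or statutory damages ($266,000): $723,220
Costs: 10% of $723,220 = $72,322
Award plus costs: $723,220 + $72,322 = $795,542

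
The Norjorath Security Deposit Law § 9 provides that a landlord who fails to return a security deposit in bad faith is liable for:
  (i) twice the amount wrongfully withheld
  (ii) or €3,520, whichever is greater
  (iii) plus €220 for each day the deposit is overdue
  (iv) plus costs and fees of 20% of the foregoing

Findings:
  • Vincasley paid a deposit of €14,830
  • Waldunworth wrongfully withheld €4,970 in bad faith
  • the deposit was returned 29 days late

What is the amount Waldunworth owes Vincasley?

€19,584

Doubled: 2 × €4,970 = €9,940
Minimum €3,520: €9,940 meets the minimum, no increase.
Late-return penalty: 29 × €220 = €6,380
Damages plus late penalty: €9,940 + €6,380 = €16,320
Costs and fees: 20% of €16,320 = €3,264
Total recovery: €16,320 + €3,264 = €19,584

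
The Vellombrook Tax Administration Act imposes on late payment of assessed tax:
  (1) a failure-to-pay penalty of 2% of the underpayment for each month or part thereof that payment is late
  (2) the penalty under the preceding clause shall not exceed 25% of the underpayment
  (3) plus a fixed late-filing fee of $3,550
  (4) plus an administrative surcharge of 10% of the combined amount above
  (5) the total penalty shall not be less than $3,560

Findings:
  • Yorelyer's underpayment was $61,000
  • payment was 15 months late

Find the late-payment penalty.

Accrued rate: 2% × 15 = 30%, capped at 25% → 25%
Failure-to-pay penalty: 25% of $61,000 = $15,250
Penalty before surcharge: $15,250 + $3,550 = $18,800
Administrative surcharge: 10% of $18,800 = $1,880
Total penalty: $18,800 + $1,880 = $20,680
Minimum $3,560: $20,680 meets the minimum, no increase.

$20,680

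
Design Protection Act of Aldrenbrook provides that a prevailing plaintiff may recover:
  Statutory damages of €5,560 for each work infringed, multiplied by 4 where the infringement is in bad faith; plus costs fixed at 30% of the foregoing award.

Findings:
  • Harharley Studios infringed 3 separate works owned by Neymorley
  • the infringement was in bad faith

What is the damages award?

Statutory damages: 3 × €5,560 = €16,680
Multiplied by 4: 4 × €16,680 = €66,720
Costs: 30% of €66,720 = €20,016
Award plus costs: €66,720 + €20,016 = €86,736

€86,736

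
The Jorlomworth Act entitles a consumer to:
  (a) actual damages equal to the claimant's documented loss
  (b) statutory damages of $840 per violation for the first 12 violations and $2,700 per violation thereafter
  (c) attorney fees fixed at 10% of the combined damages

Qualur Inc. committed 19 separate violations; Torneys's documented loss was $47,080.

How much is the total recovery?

First 12 violations: 12 × $840 = $10,080
Remaining violations: (19 − 12) × $2,700 = $18,900
Statutory damages: $10,080 + $18,900 = $28,980
Combined damages: $47,080 + $28,980 = $76,060
Attorney fees: 10% of $76,060 = $7,606
Total recovery: $76,060 + $7,606 = $83,666

$83,666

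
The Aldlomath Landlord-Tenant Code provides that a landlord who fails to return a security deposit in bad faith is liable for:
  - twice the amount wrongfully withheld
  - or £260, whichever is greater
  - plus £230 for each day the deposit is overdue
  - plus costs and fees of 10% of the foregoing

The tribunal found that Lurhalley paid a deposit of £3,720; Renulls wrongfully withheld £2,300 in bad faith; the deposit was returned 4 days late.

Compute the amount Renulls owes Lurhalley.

Doubled: 2 × £2,300 = £4,600
Minimum £260: £4,600 meets the minimum, no increase.
Late-return penalty: 4 × £230 = £920
Damages plus late penalty: £4,600 + £920 = £5,520
Costs and fees: 10% of £5,520 = £552
Total recovery: £5,520 + £552 = £6,072

Recovery: £6,072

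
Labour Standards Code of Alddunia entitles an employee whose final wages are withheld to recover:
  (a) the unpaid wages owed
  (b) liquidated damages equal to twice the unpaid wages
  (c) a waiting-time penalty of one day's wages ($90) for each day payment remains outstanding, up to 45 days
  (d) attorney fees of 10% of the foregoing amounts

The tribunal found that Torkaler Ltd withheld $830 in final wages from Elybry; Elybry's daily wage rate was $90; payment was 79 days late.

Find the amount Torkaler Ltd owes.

Doubled: 2 × $830 = $1,660
Penalty days: min(79, 45) = 45
Waiting-time penalty: 45 × $90 = $4,050
Subtotal: $830 + $1,660 + $4,050 = $6,540
Attorney fees: 10% of $6,540 = $654
Total award: $6,540 + $654 = $7,194

$7,194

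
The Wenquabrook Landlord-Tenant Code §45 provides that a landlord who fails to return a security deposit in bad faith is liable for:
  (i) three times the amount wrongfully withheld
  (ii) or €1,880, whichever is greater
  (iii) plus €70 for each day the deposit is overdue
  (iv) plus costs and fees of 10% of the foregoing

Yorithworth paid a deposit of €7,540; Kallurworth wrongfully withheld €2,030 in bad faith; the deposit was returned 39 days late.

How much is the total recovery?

€9,702

Trebled: 3 × €2,030 = €6,090
Minimum €1,880: €6,090 meets the minimum, no increase.
Late-return penalty: 39 × €70 = €2,730
Damages plus late penalty: €6,090 + €2,730 = €8,820
Costs and fees: 10% of €8,820 = €882
Total recovery: €8,820 + €882 = €9,702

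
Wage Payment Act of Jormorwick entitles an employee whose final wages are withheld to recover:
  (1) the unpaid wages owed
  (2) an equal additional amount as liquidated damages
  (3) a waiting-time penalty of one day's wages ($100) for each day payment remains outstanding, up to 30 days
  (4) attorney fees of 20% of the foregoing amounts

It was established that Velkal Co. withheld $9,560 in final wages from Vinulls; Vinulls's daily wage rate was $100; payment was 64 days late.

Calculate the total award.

$26,544

Liquidated damages (equal amount): $9,560
Penalty days: min(64, 30) = 30
Waiting-time penalty: 30 × $100 = $3,000
Subtotal: $9,560 + $9,560 + $3,000 = $22,120
Attorney fees: 20% of $22,120 = $4,424
Total award: $22,120 + $4,424 = $26,544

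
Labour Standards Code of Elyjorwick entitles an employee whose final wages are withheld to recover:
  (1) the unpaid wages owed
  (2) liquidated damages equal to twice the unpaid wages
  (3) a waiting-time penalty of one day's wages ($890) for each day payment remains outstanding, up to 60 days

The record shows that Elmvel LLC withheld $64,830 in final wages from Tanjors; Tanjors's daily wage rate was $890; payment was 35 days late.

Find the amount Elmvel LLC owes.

$225,640

Doubled: 2 × $64,830 = $129,660
Penalty days: min(35, 60) = 35
Waiting-time penalty: 35 × $890 = $31,150
Total award: $64,830 + $129,660 + $31,150 = $225,640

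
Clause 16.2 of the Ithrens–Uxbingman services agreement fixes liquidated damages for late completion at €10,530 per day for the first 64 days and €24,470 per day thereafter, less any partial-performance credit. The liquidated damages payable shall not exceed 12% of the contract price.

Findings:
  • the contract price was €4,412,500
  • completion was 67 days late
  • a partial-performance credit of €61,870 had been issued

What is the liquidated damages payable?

€529,500

First 64 days: 64 × €10,530 = €673,920
Remaining days: (67 − 64) × €24,470 = €73,410
Accrued per-day damages: €673,920 + €73,410 = €747,330
Less partial-performance credit: €747,330 − €61,870 = €685,460
Cap: 12% of €4,412,500 = €529,500
Cap at €529,500: €685,460 exceeds the cap → €529,500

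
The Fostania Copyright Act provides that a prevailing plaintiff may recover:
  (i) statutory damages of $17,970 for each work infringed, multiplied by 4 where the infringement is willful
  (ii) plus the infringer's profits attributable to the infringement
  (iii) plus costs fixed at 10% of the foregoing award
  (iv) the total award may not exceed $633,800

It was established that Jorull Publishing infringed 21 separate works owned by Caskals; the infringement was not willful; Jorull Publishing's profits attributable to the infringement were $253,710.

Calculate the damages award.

Statutory damages: 21 × $17,970 = $377,370
Infringement not willful: no ×4 enhancement.
Combined award: $377,370 + $253,710 = $631,080
Costs: 10% of $631,080 = $63,108
Award plus costs: $631,080 + $63,108 = $694,188
Cap at $633,800: $694,188 exceeds the cap → $633,800

$633,800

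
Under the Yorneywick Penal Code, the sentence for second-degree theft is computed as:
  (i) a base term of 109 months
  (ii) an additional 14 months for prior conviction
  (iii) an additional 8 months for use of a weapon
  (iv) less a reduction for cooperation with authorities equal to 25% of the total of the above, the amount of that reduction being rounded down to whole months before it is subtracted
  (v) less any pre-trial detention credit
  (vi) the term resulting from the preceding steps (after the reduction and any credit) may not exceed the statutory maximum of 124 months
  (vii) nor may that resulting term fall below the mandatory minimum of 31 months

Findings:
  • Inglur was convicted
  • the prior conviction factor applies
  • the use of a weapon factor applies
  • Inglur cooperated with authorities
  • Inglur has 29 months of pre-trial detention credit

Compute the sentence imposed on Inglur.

70 months

Prior conviction enhancement: +14 months
Use of a weapon enhancement: +8 months
Adjusted term: 109 months + 14 months + 8 months = 131 months
Cooperation with authorities reduction: 25% of 131 months = 32 months (rounded down)
After reduction: 131 − 32 = 99 months
Less pre-trial detention credit: 99 months − 29 months = 70 months
Cap at 124 months: 70 months is within the cap, no reduction.
Minimum 31 months: 70 months meets the minimum, no increase.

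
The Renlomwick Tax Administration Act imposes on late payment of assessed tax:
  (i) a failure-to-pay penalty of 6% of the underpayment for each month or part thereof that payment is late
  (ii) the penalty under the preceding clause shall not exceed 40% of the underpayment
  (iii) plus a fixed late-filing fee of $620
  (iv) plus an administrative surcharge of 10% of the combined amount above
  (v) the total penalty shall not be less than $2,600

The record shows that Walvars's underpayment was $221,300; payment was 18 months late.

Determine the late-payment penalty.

$98,054

Accrued rate: 6% × 18 = 108%, capped at 40% → 40%
Failure-to-pay penalty: 40% of $221,300 = $88,520
Penalty before surcharge: $88,520 + $620 = $89,140
Administrative surcharge: 10% of $89,140 = $8,914
Total penalty: $89,140 + $8,914 = $98,054
Minimum $2,600: $98,054 meets the minimum, no increase.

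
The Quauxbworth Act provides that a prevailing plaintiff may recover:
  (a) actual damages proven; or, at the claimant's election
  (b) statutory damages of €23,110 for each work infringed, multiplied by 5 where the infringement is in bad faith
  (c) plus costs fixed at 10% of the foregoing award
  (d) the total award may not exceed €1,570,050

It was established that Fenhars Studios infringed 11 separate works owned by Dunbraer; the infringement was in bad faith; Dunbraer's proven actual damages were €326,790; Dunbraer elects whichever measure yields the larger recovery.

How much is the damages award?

Award: €1,398,155

Statutory damages: 11 × €23,110 = €254,210
Multiplied by 5: 5 × €254,210 = €1,271,050
Greater of actual damages (€326,790) or enhanced statutory damages (€1,271,050): €1,271,050
Costs: 10% of €1,271,050 = €127,105
Award plus costs: €1,271,050 + €127,105 = €1,398,155
Cap at €1,570,050: €1,398,155 is within the cap, no reduction.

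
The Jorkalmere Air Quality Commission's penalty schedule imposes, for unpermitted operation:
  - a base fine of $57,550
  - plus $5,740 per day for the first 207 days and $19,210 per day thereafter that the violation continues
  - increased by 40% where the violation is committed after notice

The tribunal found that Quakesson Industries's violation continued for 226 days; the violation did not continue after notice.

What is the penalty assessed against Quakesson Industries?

First 207 days: 207 × $5,740 = $1,188,180
Remaining days: (226 − 207) × $19,210 = $364,990
Per-day component: $1,188,180 + $364,990 = $1,553,170
Base plus per-day: $57,550 + $1,553,170 = $1,610,720
The violation did not continue after notice: no 40% increase.

$1,610,720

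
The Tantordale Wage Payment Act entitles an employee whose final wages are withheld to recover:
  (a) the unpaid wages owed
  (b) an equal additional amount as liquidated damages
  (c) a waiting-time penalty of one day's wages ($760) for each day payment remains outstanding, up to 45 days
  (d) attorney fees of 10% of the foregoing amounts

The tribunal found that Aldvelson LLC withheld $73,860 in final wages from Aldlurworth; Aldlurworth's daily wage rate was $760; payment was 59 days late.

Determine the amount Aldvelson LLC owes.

$200,112

Liquidated damages (equal amount): $73,860
Penalty days: min(59, 45) = 45
Waiting-time penalty: 45 × $760 = $34,200
Subtotal: $73,860 + $73,860 + $34,200 = $181,920
Attorney fees: 10% of $181,920 = $18,192
Total award: $181,920 + $18,192 = $200,112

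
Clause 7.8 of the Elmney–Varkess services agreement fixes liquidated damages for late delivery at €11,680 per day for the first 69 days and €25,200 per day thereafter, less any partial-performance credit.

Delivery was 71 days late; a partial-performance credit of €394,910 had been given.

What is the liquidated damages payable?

First 69 days: 69 × €11,680 = €805,920
Remaining days: (71 − 69) × €25,200 = €50,400
Accrued per-day damages: €805,920 + €50,400 = €856,320
Less partial-performance credit: €856,320 − €394,910 = €461,410

€461,410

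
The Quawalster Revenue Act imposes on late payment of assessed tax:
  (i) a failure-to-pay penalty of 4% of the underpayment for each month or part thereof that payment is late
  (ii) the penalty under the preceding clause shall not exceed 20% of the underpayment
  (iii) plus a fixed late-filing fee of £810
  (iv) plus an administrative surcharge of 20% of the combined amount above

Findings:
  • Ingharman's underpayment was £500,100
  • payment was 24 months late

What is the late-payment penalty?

£120,996

Accrued rate: 4% × 24 = 96%, capped at 20% → 20%
Failure-to-pay penalty: 20% of £500,100 = £100,020
Penalty before surcharge: £100,020 + £810 = £100,830
Administrative surcharge: 20% of £100,830 = £20,166
Total penalty: £100,830 + £20,166 = £120,996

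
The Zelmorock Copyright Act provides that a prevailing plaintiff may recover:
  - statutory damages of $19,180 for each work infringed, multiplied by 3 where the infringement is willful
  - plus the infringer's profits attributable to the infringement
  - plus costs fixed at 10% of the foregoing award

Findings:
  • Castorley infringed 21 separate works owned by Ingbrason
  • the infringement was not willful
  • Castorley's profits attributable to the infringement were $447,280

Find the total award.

Award: $935,066

Statutory damages: 21 × $19,180 = $402,780
Infringement not willful: no ×3 enhancement.
Combined award: $402,780 + $447,280 = $850,060
Costs: 10% of $850,060 = $85,006
Award plus costs: $850,060 + $85,006 = $935,066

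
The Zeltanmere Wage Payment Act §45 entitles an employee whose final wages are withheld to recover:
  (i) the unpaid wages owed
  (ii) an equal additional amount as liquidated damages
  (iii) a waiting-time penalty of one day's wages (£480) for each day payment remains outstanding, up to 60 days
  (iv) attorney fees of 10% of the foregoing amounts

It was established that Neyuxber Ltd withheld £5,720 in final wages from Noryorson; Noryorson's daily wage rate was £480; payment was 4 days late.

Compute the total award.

£14,696

Liquidated damages (equal amount): £5,720
Penalty days: min(4, 60) = 4
Waiting-time penalty: 4 × £480 = £1,920
Subtotal: £5,720 + £5,720 + £1,920 = £13,360
Attorney fees: 10% of £13,360 = £1,336
Total award: £13,360 + £1,336 = £14,696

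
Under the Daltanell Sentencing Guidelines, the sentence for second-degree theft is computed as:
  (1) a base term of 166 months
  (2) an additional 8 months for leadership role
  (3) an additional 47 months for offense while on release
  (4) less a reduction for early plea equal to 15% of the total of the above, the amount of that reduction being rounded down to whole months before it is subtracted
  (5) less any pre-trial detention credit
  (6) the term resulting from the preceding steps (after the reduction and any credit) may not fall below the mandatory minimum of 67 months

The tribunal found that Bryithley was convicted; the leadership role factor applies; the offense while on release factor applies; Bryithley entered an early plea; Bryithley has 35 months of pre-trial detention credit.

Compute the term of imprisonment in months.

Leadership role enhancement: +8 months
Offense while on release enhancement: +47 months
Adjusted term: 166 months + 8 months + 47 months = 221 months
Early plea reduction: 15% of 221 months = 33 months (rounded down)
After reduction: 221 − 33 = 188 months
Less pre-trial detention credit: 188 months − 35 months = 153 months
Minimum 67 months: 153 months meets the minimum, no increase.

153 months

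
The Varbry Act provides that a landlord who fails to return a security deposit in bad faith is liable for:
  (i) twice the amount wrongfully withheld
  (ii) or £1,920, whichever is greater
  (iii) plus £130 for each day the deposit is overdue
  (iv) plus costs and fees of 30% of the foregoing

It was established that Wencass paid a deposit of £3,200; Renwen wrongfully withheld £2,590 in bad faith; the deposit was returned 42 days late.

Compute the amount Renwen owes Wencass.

Doubled: 2 × £2,590 = £5,180
Minimum £1,920: £5,180 meets the minimum, no increase.
Late-return penalty: 42 × £130 = £5,460
Damages plus late penalty: £5,180 + £5,460 = £10,640
Costs and fees: 30% of £10,640 = £3,192
Total recovery: £10,640 + £3,192 = £13,832

£13,832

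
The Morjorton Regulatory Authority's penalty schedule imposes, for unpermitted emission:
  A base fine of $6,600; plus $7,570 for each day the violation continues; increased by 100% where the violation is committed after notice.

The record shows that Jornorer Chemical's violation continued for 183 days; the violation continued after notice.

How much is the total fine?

$2,783,820

Per-day component: 183 × $7,570 = $1,385,310
Base plus per-day: $6,600 + $1,385,310 = $1,391,910
Enhancement: 100% of $1,391,910 = $1,391,910
Enhanced fine: $1,391,910 + $1,391,910 = $2,783,820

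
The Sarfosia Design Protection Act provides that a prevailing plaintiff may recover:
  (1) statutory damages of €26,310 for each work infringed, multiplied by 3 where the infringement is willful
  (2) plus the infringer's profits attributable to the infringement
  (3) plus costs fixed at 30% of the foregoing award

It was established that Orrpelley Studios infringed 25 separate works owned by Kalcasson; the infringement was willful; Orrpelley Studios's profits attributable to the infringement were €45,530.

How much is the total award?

Statutory damages: 25 × €26,310 = €657,750
Trebled: 3 × €657,750 = €1,973,250
Combined award: €1,973,250 + €45,530 = €2,018,780
Costs: 30% of €2,018,780 = €605,634
Award plus costs: €2,018,780 + €605,634 = €2,624,414

€2,624,414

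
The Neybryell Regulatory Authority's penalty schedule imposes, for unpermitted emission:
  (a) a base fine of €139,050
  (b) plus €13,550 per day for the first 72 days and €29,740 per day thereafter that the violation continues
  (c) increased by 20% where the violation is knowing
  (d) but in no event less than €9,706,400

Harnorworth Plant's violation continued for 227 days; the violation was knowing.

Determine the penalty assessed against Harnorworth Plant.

Civil penalty: €9,706,400

First 72 days: 72 × €13,550 = €975,600
Remaining days: (227 − 72) × €29,740 = €4,609,700
Per-day component: €975,600 + €4,609,700 = €5,585,300
Base plus per-day: €139,050 + €5,585,300 = €5,724,350
Enhancement: 20% of €5,724,350 = €1,144,870
Enhanced fine: €5,724,350 + €1,144,870 = €6,869,220
Minimum €9,706,400: €6,869,220 is below the minimum → €9,706,400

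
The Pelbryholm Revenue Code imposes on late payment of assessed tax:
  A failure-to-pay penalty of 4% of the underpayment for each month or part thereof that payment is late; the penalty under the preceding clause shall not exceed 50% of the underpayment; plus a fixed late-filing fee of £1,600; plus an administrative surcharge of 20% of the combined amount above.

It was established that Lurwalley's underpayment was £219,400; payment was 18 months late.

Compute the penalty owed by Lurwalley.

£133,560

Accrued rate: 4% × 18 = 72%, capped at 50% → 50%
Failure-to-pay penalty: 50% of £219,400 = £109,700
Penalty before surcharge: £109,700 + £1,600 = £111,300
Administrative surcharge: 20% of £111,300 = £22,260
Total penalty: £111,300 + £22,260 = £133,560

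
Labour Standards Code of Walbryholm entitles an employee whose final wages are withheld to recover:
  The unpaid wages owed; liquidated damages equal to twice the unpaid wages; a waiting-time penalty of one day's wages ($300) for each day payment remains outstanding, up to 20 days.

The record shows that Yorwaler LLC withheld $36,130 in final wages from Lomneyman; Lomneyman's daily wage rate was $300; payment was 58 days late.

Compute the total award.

Doubled: 2 × $36,130 = $72,260
Penalty days: min(58, 20) = 20
Waiting-time penalty: 20 × $300 = $6,000
Total award: $36,130 + $72,260 + $6,000 = $114,390

$114,390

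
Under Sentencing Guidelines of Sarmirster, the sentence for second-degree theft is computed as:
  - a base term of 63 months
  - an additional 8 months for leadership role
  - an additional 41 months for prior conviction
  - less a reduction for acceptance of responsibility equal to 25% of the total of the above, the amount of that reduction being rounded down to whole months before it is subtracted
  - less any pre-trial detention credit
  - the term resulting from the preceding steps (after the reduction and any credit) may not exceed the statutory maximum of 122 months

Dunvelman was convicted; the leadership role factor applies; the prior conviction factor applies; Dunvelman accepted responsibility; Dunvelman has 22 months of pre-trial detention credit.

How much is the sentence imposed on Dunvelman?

Leadership role enhancement: +8 months
Prior conviction enhancement: +41 months
Adjusted term: 63 months + 8 months + 41 months = 112 months
Acceptance of responsibility reduction: 25% of 112 months = 28 months (rounded down)
After reduction: 112 − 28 = 84 months
Less pre-trial detention credit: 84 months − 22 months = 62 months
Cap at 122 months: 62 months is within the cap, no reduction.

Sentence: 62 months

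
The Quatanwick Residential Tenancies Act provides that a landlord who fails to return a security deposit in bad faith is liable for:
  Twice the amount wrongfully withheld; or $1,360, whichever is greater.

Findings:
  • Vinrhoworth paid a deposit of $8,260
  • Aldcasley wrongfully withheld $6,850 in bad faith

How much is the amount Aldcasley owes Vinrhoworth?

$13,700

Doubled: 2 × $6,850 = $13,700
Minimum $1,360: $13,700 meets the minimum, no increase.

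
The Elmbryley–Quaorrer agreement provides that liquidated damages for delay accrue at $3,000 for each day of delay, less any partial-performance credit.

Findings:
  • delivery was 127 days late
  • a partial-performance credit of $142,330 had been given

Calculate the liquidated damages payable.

Liquidated damages: $238,670

Per-day damages: 127 × $3,000 = $381,000
Less partial-performance credit: $381,000 − $142,330 = $238,670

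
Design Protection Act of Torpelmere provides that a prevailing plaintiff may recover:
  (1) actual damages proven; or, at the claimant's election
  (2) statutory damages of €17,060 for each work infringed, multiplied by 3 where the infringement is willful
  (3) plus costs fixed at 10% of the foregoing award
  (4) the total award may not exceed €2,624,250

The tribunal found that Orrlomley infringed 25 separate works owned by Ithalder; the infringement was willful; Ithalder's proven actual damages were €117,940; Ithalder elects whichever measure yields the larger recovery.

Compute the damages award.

Statutory damages: 25 × €17,060 = €426,500
Trebled: 3 × €426,500 = €1,279,500
Greater of actual damages (€117,940) or enhanced statutory damages (€1,279,500): €1,279,500
Costs: 10% of €1,279,500 = €127,950
Award plus costs: €1,279,500 + €127,950 = €1,407,450
Cap at €2,624,250: €1,407,450 is within the cap, no reduction.

€1,407,450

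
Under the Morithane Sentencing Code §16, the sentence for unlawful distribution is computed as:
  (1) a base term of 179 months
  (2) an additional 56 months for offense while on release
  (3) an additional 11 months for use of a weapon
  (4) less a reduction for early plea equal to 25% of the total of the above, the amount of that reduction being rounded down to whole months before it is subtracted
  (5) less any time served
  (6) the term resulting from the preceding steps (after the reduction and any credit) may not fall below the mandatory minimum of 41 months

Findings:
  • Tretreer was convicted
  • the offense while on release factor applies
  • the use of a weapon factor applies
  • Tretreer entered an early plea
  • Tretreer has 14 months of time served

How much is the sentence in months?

171 months

Offense while on release enhancement: +56 months
Use of a weapon enhancement: +11 months
Adjusted term: 179 months + 56 months + 11 months = 246 months
Early plea reduction: 25% of 246 months = 61 months (rounded down)
After reduction: 246 − 61 = 185 months
Less time served: 185 months − 14 months = 171 months
Minimum 41 months: 171 months meets the minimum, no increase.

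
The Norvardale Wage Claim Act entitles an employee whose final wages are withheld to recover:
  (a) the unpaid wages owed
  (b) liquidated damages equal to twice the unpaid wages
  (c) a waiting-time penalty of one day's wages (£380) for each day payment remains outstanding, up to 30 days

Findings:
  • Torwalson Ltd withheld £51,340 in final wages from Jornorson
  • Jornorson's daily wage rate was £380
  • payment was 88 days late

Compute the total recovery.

£165,420

Doubled: 2 × £51,340 = £102,680
Penalty days: min(88, 30) = 30
Waiting-time penalty: 30 × £380 = £11,400
Total award: £51,340 + £102,680 + £11,400 = £165,420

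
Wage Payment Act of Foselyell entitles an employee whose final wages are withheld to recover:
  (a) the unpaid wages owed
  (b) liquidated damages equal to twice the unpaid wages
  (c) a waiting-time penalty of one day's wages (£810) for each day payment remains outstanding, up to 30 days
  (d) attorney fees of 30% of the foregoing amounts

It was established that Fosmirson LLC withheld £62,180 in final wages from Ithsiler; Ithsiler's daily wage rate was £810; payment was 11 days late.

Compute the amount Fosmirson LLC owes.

£254,085

Doubled: 2 × £62,180 = £124,360
Penalty days: min(11, 30) = 11
Waiting-time penalty: 11 × £810 = £8,910
Subtotal: £62,180 + £124,360 + £8,910 = £195,450
Attorney fees: 30% of £195,450 = £58,635
Total award: £195,450 + £58,635 = £254,085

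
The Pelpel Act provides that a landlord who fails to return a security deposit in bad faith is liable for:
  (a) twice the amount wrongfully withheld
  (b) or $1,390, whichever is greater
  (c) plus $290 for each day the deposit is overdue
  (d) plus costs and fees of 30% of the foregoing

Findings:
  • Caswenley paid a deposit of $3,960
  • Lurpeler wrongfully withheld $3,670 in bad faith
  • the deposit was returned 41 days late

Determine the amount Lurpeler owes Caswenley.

Doubled: 2 × $3,670 = $7,340
Minimum $1,390: $7,340 meets the minimum, no increase.
Late-return penalty: 41 × $290 = $11,890
Damages plus late penalty: $7,340 + $11,890 = $19,230
Costs and fees: 30% of $19,230 = $5,769
Total recovery: $19,230 + $5,769 = $24,999

$24,999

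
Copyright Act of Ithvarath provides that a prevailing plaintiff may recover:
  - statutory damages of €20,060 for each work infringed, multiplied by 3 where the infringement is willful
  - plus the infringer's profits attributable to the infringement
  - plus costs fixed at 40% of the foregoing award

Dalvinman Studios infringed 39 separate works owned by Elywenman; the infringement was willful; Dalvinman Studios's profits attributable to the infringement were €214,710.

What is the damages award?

€3,586,422

Statutory damages: 39 × €20,060 = €782,340
Trebled: 3 × €782,340 = €2,347,020
Combined award: €2,347,020 + €214,710 = €2,561,730
Costs: 40% of €2,561,730 = €1,024,692
Award plus costs: €2,561,730 + €1,024,692 = €3,586,422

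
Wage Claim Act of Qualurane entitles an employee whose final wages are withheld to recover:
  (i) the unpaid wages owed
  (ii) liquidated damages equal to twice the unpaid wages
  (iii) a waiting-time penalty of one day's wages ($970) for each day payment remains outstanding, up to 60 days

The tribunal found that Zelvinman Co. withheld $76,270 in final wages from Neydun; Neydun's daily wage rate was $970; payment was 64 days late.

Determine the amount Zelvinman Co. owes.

Doubled: 2 × $76,270 = $152,540
Penalty days: min(64, 60) = 60
Waiting-time penalty: 60 × $970 = $58,200
Total award: $76,270 + $152,540 + $58,200 = $287,010

$287,010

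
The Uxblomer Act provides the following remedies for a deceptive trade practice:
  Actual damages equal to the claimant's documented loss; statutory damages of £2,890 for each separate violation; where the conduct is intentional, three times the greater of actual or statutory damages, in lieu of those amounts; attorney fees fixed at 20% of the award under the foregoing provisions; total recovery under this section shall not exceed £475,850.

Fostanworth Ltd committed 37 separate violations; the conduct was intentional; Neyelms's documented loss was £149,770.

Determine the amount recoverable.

Statutory damages: 37 × £2,890 = £106,930
Greater of actual damages (£149,770) or statutory damages (£106,930): £149,770
Trebled: 3 × £149,770 = £449,310
Attorney fees: 20% of £449,310 = £89,862
Total before cap: £449,310 + £89,862 = £539,172
Cap at £475,850: £539,172 exceeds the cap → £475,850

£475,850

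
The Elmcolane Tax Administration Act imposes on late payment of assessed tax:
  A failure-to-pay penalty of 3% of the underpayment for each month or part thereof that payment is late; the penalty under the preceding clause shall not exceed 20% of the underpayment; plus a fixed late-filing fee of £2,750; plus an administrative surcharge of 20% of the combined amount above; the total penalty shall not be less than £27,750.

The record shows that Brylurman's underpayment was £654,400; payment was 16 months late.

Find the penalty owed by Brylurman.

Accrued rate: 3% × 16 = 48%, capped at 20% → 20%
Failure-to-pay penalty: 20% of £654,400 = £130,880
Penalty before surcharge: £130,880 + £2,750 = £133,630
Administrative surcharge: 20% of £133,630 = £26,726
Total penalty: £133,630 + £26,726 = £160,356
Minimum £27,750: £160,356 meets the minimum, no increase.

£160,356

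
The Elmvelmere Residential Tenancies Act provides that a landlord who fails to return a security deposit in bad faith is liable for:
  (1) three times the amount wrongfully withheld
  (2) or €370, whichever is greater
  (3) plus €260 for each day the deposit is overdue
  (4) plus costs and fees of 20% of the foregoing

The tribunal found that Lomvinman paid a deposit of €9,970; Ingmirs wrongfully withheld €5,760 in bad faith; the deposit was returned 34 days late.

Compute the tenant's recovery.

€31,344

Trebled: 3 × €5,760 = €17,280
Minimum €370: €17,280 meets the minimum, no increase.
Late-return penalty: 34 × €260 = €8,840
Damages plus late penalty: €17,280 + €8,840 = €26,120
Costs and fees: 20% of €26,120 = €5,224
Total recovery: €26,120 + €5,224 = €31,344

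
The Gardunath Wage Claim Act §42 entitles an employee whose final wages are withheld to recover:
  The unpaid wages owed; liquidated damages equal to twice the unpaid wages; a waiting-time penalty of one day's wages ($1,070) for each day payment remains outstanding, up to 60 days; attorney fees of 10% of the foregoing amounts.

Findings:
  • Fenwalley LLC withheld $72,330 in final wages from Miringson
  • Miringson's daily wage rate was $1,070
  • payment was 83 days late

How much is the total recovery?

Doubled: 2 × $72,330 = $144,660
Penalty days: min(83, 60) = 60
Waiting-time penalty: 60 × $1,070 = $64,200
Subtotal: $72,330 + $144,660 + $64,200 = $281,190
Attorney fees: 10% of $281,190 = $28,119
Total award: $281,190 + $28,119 = $309,309

$309,309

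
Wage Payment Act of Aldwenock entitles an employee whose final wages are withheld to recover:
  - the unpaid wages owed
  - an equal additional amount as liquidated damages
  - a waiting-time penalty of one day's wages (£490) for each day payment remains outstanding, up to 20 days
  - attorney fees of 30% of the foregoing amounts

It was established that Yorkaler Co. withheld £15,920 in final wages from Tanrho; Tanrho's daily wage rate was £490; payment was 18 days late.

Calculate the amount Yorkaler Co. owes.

£52,858

Liquidated damages (equal amount): £15,920
Penalty days: min(18, 20) = 18
Waiting-time penalty: 18 × £490 = £8,820
Subtotal: £15,920 + £15,920 + £8,820 = £40,660
Attorney fees: 30% of £40,660 = £12,198
Total award: £40,660 + £12,198 = £52,858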